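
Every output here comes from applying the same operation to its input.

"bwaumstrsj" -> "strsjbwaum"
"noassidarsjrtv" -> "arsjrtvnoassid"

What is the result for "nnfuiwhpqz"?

The pattern: swap the front and back halves of the string.
On "nnfuiwhpqz" that produces "whpqznnfui".

whpqznnfui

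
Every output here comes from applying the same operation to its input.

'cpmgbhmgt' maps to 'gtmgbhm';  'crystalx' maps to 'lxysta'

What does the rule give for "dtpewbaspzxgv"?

gvpewbaspzx

Each output is the input with this applied: delete the first 2 characters, then move the last 2 characters to the front (rotate right by 2).
On "dtpewbaspzxgv" that produces "gvpewbaspzx".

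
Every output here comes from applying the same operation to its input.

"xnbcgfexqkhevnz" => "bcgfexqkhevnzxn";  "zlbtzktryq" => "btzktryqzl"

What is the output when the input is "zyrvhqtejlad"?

What's happening: move the first 2 characters to the end (rotate left by 2).
Applying that to "zyrvhqtejlad" gives "rvhqtejladzy".

rvhqtejladzy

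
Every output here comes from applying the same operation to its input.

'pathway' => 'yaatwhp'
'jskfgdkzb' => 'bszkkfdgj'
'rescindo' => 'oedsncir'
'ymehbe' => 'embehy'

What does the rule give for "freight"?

The rule is to take characters alternately from the front and the back (1st, last, 2nd, 2nd-last, ...), then move the first character to the end.
Working it through for "freight": intermediate "ftrhegi", final "trhegif".

trhegif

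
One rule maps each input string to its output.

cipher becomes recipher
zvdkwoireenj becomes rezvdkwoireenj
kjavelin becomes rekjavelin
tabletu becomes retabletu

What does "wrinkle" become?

Looking at the pairs, the operation is to prepend "re".
For "wrinkle" the result is "rewrinkle".

rewrinkle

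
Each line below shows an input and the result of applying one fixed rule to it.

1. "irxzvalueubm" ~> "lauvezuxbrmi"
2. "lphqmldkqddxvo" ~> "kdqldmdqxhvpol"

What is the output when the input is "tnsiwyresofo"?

ryewsiosfnot

In each case the input is transformed by: swap the front and back halves of the string, then take characters alternately from the front and the back (1st, last, 2nd, 2nd-last, ...).
For "tnsiwyresofo" the result is "ryewsiosfnot".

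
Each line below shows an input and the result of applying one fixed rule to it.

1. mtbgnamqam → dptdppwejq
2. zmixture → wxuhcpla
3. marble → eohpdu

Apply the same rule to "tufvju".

Each output is the input with this applied: shift every letter 3 places forward in the alphabet (wrapping around), then swap the front and back halves of the string.
"tufvju" → "wxiymx" → "ymxwxi".

ymxwxi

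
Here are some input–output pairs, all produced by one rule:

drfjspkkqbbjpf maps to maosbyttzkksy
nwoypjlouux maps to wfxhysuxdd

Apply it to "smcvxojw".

bvlegxs

The pattern: delete the last character, then shift every letter 9 places forward in the alphabet (wrapping around).
Applying that to "smcvxojw" gives "bvlegxs".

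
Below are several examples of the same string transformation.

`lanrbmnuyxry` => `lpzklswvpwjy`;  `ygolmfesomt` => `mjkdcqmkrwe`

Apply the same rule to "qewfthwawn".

Looking at the pairs, the operation is to move the first 2 characters to the end (rotate left by 2), then shift every letter 2 places backward in the alphabet (wrapping around).
Starting from "qewfthwawn": after the first operation, "wfthwawnqe"; after the second, "udrfuyuloc".
(Check on "lanrbmnuyxry": → "nrbmnuyxryla" → "lpzklswvpwjy" ✓)

udrfuyuloc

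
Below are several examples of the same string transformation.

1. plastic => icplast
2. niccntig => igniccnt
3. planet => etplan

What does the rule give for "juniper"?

erjunip

Each output is the input with this applied: move the last 2 characters to the front (rotate right by 2).
So "juniper" becomes "erjunip".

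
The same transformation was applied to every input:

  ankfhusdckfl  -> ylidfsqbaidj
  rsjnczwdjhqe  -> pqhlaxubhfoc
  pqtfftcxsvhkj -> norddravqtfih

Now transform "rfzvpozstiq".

Rule — shift every letter 2 places backward in the alphabet (wrapping around).
So "rfzvpozstiq" becomes "pdxtnmxqrgo".

pdxtnmxqrgo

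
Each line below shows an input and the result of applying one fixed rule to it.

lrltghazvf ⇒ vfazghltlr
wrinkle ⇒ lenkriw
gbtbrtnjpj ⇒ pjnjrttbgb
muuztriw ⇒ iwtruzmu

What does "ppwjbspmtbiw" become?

The rule is to reverse the string, then swap each adjacent pair of characters (1↔2, 3↔4, ...).
On "ppwjbspmtbiw": the first step gives "wibtmpsbjwpp", and the second then gives "iwtbpmbswjpp".

iwtbpmbswjpp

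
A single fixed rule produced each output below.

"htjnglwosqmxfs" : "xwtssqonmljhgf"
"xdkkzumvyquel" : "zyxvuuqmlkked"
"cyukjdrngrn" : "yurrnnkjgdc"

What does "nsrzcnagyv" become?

Looking at the pairs, the operation is to sort the characters into reverse alphabetical order.
On "nsrzcnagyv" that produces "zyvsrnngca".

zyvsrnngca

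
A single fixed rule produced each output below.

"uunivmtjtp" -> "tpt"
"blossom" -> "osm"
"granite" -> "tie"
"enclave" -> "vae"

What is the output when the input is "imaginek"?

Looking at the pairs, the operation is to swap each adjacent pair of characters (1↔2, 3↔4, ...), then keep only the last 3 characters.
On "imaginek" that produces "ike".
(Check on "uunivmtjtp": → "uuinmvjtpt" → "tpt" ✓)

ike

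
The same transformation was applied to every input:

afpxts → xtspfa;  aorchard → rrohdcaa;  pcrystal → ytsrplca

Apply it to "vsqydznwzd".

The rule is to sort the characters into reverse alphabetical order.
On "vsqydznwzd" that produces "zzywvsqndd".

zzywvsqndd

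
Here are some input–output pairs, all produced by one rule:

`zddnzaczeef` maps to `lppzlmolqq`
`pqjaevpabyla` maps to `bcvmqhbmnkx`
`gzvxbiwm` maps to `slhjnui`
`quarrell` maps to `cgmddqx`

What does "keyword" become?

wqkiad

Rule — shift every letter 12 places forward in the alphabet (wrapping around), then delete the last character.
On "keyword": the first step gives "wqkiadp", and the second then gives "wqkiad".
(Check on "quarrell": → "cgmddqxx" → "cgmddqx" ✓)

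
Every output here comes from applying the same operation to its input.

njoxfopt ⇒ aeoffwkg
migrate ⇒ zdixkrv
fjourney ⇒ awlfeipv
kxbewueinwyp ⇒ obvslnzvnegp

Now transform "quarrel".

lhirvic

The transformation: swap each adjacent pair of characters (1↔2, 3↔4, ...), then shift every letter 9 places backward in the alphabet (wrapping around).
"quarrel" → "uqraerl" → "lhirvic".
(Check on "migrate": → "imrgtae" → "zdixkrv" ✓)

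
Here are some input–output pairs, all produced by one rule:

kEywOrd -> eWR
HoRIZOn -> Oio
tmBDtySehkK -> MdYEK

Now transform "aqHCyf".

QcF

The pattern: keep every other character starting from the second (positions 2nd, 4th, 6th, ...), then flip the case of every letter.
Applying both steps to "aqHCyf": "qCf", then "QcF".
(Check on "tmBDtySehkK": → "mDyek" → "MdYEK" ✓)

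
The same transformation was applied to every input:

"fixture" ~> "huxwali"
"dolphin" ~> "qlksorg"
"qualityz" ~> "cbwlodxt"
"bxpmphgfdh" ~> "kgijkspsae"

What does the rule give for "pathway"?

bdzkwds

The pattern: reverse the string, then shift every letter 3 places forward in the alphabet (wrapping around).
Working it through for "pathway": intermediate "yawhtap", final "bdzkwds".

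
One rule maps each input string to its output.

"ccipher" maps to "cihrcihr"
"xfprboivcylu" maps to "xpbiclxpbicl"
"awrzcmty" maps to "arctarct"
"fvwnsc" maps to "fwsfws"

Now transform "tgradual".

Rule — keep every other character starting from the first (positions 1st, 3rd, 5th, ...), then write the whole string twice.
Applying that to "tgradual" gives "trdatrda".

trdatrda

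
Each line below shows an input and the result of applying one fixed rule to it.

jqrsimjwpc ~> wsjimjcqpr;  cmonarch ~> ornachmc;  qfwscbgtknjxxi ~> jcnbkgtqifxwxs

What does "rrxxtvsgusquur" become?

Looking at the pairs, the operation is to take characters alternately from the front and the back (1st, last, 2nd, 2nd-last, ...), then swap the front and back halves of the string.
"rrxxtvsgusquur" → "rrruxuxqtsvusg" → "qtsvusgrrruxux".

qtsvusgrrruxux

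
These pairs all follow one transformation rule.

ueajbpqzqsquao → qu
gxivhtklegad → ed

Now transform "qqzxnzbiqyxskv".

In each case the input is transformed by: keep one character in every 3, starting at position 3 (positions 3rd, 6th, 9th, ...), then delete the first 2 characters.
For "qqzxnzbiqyxskv" the result is "qs".
(Check on "ueajbpqzqsquao": → "apqu" → "qu" ✓)

qs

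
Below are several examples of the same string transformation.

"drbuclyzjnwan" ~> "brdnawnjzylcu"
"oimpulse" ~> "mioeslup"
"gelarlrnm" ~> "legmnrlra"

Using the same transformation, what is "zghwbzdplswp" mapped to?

In each case the input is transformed by: move the first 3 characters to the end (rotate left by 3), then reverse the string.
On "zghwbzdplswp": the first step gives "wbzdplswpzgh", and the second then gives "hgzpwslpdzbw".
(Check on "gelarlrnm": → "arlrnmgel" → "legmnrlra" ✓)

hgzpwslpdzbw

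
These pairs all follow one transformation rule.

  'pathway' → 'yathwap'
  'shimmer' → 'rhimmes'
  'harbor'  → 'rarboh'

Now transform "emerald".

What's happening: swap the first and last characters.
Applying that to "emerald" gives "dmerale".

dmerale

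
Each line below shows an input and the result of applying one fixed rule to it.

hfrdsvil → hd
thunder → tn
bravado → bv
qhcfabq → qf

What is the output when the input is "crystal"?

What's happening: move the last 2 characters to the front (rotate right by 2), then keep one character in every 3, starting at position 3 (positions 3rd, 6th, 9th, ...).
On "crystal": the first step gives "alcryst", and the second then gives "cs".

cs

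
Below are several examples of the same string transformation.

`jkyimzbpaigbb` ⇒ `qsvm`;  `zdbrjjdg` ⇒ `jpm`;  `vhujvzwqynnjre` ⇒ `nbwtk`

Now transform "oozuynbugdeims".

The rule is to keep one character in every 3, starting at position 2 (positions 2nd, 5th, 8th, ...), then shift every letter 6 places forward in the alphabet (wrapping around).
On "oozuynbugdeims": the first step gives "oyues", and the second then gives "ueaky".

ueaky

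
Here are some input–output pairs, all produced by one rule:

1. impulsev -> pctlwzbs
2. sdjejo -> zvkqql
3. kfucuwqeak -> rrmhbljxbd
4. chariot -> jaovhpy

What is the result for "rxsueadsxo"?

What's happening: take characters alternately from the front and the back (1st, last, 2nd, 2nd-last, ...), then shift every letter 7 places forward in the alphabet (wrapping around).
On "rxsueadsxo": the first step gives "roxxssudea", and the second then gives "yveezzbklh".

yveezzbklh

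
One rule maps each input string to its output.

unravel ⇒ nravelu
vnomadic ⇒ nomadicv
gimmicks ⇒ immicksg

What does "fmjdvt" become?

mjdvtf

Rule — move the first character to the end.
On "fmjdvt" that produces "mjdvtf".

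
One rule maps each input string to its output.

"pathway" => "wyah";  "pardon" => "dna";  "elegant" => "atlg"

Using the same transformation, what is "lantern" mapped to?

enat

The rule is to move the last 3 characters to the front (rotate right by 3), then keep every other character starting from the first (positions 1st, 3rd, 5th, ...).
For "lantern" the result is "enat".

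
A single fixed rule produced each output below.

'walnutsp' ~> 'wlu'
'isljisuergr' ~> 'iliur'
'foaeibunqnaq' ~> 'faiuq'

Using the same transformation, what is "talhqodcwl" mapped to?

The transformation: delete the last 2 characters, then keep every other character starting from the first (positions 1st, 3rd, 5th, ...).
Starting from "talhqodcwl": after the first operation, "talhqodc"; after the second, "tlqd".

tlqd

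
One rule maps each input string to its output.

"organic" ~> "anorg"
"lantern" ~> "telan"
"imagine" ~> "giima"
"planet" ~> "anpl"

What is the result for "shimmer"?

mmshi

The pattern: delete the last 2 characters, then move the last 2 characters to the front (rotate right by 2).
"shimmer" → "shimm" → "mmshi".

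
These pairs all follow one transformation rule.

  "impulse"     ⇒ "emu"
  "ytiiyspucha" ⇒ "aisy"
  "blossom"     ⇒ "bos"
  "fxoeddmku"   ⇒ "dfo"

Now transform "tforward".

In each case the input is transformed by: sort the characters into alphabetical order, then keep one character in every 3, starting at position 1 (positions 1st, 4th, 7th, ...).
Starting from "tforward": after the first operation, "adforrtw"; after the second, "aot".

aot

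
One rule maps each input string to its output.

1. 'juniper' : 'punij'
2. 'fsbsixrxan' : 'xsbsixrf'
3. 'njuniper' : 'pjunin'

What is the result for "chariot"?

iharc

Rule — delete the last 2 characters, then swap the first and last characters.
On "chariot": the first step gives "chari", and the second then gives "iharc".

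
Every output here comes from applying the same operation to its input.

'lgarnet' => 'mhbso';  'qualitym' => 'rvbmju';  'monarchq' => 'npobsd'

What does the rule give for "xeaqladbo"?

yfbrmbe

Looking at the pairs, the operation is to delete the last 2 characters, then shift every letter 1 place forward in the alphabet (wrapping around).
Working it through for "xeaqladbo": intermediate "xeaqlad", final "yfbrmbe".
(Check on "monarchq": → "monarc" → "npobsd" ✓)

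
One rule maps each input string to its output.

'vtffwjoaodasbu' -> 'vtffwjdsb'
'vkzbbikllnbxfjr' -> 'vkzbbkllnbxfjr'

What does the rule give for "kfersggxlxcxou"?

kfrsggxlxcx

The rule is to remove every vowel.
On "kfersggxlxcxou" that produces "kfrsggxlxcx".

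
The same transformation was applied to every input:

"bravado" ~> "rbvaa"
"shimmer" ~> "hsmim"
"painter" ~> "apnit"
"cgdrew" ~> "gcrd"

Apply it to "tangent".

atgne

The rule is to delete the last 2 characters, then swap each adjacent pair of characters (1↔2, 3↔4, ...).
For "tangent" the result is "atgne".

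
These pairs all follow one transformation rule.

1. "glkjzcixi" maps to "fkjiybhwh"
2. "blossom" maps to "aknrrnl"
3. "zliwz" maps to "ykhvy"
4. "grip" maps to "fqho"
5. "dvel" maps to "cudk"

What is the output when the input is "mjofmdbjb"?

Each output is the input with this applied: shift every letter 1 place backward in the alphabet (wrapping around).
Doing the same to "mjofmdbjb": "linelcaia".

linelcaia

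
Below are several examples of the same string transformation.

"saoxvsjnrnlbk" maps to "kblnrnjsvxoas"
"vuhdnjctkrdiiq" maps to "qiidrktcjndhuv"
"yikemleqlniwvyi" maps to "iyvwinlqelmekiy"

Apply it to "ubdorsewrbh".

hbrwesrodbu

Rule — reverse the string.
On "ubdorsewrbh" that produces "hbrwesrodbu".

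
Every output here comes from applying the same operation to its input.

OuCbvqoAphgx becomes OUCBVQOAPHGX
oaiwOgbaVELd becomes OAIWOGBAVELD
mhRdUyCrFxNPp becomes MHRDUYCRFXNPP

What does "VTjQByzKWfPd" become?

VTJQBYZKWFPD

Looking at the pairs, the operation is to convert every letter to uppercase.
Doing the same to "VTjQByzKWfPd": "VTJQBYZKWFPD".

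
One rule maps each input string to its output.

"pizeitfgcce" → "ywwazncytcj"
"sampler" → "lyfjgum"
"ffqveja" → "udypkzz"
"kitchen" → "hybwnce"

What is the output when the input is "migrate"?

Rule — shift every letter 6 places backward in the alphabet (wrapping around), then reverse the string.
"migrate" → "gcaluny" → "ynulacg".

ynulacg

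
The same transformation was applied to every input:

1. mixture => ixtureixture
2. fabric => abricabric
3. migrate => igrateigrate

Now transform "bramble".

What's happening: delete the first character, then write the whole string twice.
For "bramble", step one produces "ramble"; step two turns that into "rambleramble".

rambleramble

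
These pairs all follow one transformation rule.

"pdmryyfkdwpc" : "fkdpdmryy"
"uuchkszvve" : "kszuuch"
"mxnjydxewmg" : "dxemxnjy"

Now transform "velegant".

legve

The rule is to delete the last 3 characters, then move the last 3 characters to the front (rotate right by 3).
Doing the same to "velegant": "legve".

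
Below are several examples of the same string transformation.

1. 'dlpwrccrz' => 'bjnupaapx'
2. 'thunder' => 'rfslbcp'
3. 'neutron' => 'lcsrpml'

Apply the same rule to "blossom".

zjmqqmk

The rule is to shift every letter 2 places backward in the alphabet (wrapping around).
Applying that to "blossom" gives "zjmqqmk".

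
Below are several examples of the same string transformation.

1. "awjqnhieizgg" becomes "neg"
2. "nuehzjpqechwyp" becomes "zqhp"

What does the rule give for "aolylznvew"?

Rule — keep one character in every 3, starting at position 2 (positions 2nd, 5th, 8th, ...), then delete the first character.
Applying both steps to "aolylznvew": "olv", then "lv".
(Check on "nuehzjpqechwyp": → "uzqhp" → "zqhp" ✓)

lv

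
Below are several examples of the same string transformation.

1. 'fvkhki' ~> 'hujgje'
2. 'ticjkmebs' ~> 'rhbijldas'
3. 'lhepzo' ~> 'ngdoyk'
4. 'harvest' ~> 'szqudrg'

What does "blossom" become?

Looking at the pairs, the operation is to swap the first and last characters, then shift every letter 1 place backward in the alphabet (wrapping around).
Applying both steps to "blossom": "mlossob", then "lknrrna".

lknrrna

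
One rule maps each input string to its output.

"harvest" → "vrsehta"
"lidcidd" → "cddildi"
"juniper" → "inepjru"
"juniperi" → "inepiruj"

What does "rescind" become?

csnirde

Rule — move the first 2 characters to the end (rotate left by 2), then swap each adjacent pair of characters (1↔2, 3↔4, ...).
So "rescind" becomes "csnirde".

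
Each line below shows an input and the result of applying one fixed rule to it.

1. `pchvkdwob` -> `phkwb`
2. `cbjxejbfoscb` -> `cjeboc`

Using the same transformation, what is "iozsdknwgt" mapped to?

What's happening: keep every other character starting from the first (positions 1st, 3rd, 5th, ...).
On "iozsdknwgt" that produces "izdng".

izdng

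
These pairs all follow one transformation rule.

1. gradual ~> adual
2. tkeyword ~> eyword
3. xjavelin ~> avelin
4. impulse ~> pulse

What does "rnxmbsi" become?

xmbsi

In each case the input is transformed by: delete the first 2 characters.
For "rnxmbsi" the result is "xmbsi".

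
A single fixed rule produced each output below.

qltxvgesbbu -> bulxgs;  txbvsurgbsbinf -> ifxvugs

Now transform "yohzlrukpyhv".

Looking at the pairs, the operation is to move the last 3 characters to the front (rotate right by 3), then keep every other character starting from the first (positions 1st, 3rd, 5th, ...).
On "yohzlrukpyhv" that produces "yvozrk".
(Check on "txbvsurgbsbinf": → "inftxbvsurgbsb" → "ifxvugs" ✓)

yvozrk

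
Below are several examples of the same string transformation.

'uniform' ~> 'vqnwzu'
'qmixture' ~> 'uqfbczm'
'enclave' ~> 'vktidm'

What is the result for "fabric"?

ijzqk

In each case the input is transformed by: delete the first character, then shift every letter 8 places forward in the alphabet (wrapping around).
For "fabric", step one produces "abric"; step two turns that into "ijzqk".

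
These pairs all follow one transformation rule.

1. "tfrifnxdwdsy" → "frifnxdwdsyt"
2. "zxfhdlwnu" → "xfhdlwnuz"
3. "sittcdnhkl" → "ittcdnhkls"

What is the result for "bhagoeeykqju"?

The pattern: move the first character to the end.
For "bhagoeeykqju" the result is "hagoeeykqjub".

hagoeeykqjub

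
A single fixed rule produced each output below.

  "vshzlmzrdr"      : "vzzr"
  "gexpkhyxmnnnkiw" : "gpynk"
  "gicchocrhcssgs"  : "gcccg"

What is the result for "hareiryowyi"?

The transformation: keep one character in every 3, starting at position 1 (positions 1st, 4th, 7th, ...).
For "hareiryowyi" the result is "heyy".

heyy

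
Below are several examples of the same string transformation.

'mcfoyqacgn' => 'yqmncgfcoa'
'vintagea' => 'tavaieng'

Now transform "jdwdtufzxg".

tujgdxwzdf

Rule — take characters alternately from the front and the back (1st, last, 2nd, 2nd-last, ...), then move the last 2 characters to the front (rotate right by 2).
On "jdwdtufzxg": the first step gives "jgdxwzdftu", and the second then gives "tujgdxwzdf".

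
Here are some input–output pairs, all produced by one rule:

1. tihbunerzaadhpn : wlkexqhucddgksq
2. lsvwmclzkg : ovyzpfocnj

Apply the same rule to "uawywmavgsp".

xdzbzpdyjvs

The rule is to shift every letter 3 places forward in the alphabet (wrapping around).
Doing the same to "uawywmavgsp": "xdzbzpdyjvs".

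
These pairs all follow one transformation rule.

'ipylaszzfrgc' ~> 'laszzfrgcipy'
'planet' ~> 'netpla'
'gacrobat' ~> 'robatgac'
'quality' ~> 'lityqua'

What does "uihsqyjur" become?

Looking at the pairs, the operation is to move the first 3 characters to the end (rotate left by 3).
On "uihsqyjur" that produces "sqyjuruih".

sqyjuruih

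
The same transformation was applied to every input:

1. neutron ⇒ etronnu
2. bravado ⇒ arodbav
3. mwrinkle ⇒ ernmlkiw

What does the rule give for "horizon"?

hrooniz

Rule — sort the characters into reverse alphabetical order, then swap the first and last characters.
So "horizon" becomes "hrooniz".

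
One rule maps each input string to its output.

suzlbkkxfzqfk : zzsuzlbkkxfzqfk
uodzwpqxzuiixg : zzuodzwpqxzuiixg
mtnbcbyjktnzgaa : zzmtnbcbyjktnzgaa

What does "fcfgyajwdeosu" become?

zzfcfgyajwdeosu

In each case the input is transformed by: prepend "zz".
"fcfgyajwdeosu" → "zzfcfgyajwdeosu".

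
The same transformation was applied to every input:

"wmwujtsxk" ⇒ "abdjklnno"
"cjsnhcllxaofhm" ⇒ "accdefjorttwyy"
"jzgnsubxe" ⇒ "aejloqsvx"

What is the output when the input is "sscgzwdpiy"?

gjjnpqtuxz

Rule — shift every letter 9 places backward in the alphabet (wrapping around), then sort the characters into alphabetical order.
Applying both steps to "sscgzwdpiy": "jjtxqnugzp", then "gjjnpqtuxz".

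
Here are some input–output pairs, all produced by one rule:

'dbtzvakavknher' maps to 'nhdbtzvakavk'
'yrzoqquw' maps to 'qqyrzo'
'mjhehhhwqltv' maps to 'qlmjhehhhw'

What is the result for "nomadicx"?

The pattern: delete the last 2 characters, then move the last 2 characters to the front (rotate right by 2).
Starting from "nomadicx": after the first operation, "nomadi"; after the second, "dinoma".

dinoma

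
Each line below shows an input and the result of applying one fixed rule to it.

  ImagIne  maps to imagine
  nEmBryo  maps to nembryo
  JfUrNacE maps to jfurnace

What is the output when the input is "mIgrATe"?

migrate

Rule — convert every letter to lowercase.
So "mIgrATe" becomes "migrate".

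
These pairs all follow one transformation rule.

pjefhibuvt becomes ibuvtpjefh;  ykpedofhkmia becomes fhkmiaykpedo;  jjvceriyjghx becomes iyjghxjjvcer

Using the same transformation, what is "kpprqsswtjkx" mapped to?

The transformation: swap the front and back halves of the string.
"kpprqsswtjkx" → "swtjkxkpprqs".

swtjkxkpprqs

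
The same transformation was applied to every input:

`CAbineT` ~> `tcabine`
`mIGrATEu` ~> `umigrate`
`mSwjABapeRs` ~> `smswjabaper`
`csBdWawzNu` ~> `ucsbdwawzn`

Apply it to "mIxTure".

The rule is to move the last character to the front, then convert every letter to lowercase.
"mIxTure" → "emIxTur" → "emixtur".

emixtur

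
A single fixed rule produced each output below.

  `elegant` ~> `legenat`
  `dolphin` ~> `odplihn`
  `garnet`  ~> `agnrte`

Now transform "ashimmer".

saihmmre

Looking at the pairs, the operation is to swap each adjacent pair of characters (1↔2, 3↔4, ...).
On "ashimmer" that produces "saihmmre".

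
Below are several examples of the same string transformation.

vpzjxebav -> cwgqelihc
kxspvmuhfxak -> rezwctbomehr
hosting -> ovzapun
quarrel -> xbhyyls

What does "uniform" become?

bupmvyt

Rule — shift every letter 7 places forward in the alphabet (wrapping around).
Applying that to "uniform" gives "bupmvyt".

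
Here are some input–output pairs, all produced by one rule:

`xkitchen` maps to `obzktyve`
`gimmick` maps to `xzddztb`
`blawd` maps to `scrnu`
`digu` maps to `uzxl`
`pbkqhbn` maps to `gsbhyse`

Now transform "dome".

The pattern: shift every letter 9 places backward in the alphabet (wrapping around).
"dome" → "ufdv".

ufdv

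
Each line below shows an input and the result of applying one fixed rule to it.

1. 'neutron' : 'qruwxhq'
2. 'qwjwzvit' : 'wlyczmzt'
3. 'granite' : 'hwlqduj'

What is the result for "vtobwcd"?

Rule — shift every letter 3 places forward in the alphabet (wrapping around), then reverse the string.
"vtobwcd" → "ywrezfg" → "gfzerwy".

gfzerwy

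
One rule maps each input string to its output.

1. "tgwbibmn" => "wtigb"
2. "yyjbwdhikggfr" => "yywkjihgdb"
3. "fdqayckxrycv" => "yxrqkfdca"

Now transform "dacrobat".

rodca

Each output is the input with this applied: delete the last 3 characters, then sort the characters into reverse alphabetical order.
Applying both steps to "dacrobat": "dacro", then "rodca".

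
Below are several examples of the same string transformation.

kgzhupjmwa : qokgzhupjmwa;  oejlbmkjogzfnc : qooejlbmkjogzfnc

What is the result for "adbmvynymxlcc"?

Rule — prepend "qo".
"adbmvynymxlcc" → "qoadbmvynymxlcc".

qoadbmvynymxlcc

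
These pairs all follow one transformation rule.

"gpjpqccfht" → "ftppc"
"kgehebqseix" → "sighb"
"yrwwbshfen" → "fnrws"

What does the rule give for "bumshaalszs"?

The transformation: keep every other character starting from the second (positions 2nd, 4th, 6th, ...), then move the first 3 characters to the end (rotate left by 3).
On "bumshaalszs": the first step gives "usalz", and the second then gives "lzusa".

lzusa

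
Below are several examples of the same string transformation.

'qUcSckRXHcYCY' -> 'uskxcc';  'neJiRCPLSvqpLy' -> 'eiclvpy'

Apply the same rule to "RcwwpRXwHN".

cwrwn

What's happening: keep every other character starting from the second (positions 2nd, 4th, 6th, ...), then convert every letter to lowercase.
On "RcwwpRXwHN" that produces "cwrwn".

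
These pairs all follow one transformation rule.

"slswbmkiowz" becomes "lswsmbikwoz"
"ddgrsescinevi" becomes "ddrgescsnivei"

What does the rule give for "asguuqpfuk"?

saugqufpku

What's happening: swap each adjacent pair of characters (1↔2, 3↔4, ...).
So "asguuqpfuk" becomes "saugqufpku".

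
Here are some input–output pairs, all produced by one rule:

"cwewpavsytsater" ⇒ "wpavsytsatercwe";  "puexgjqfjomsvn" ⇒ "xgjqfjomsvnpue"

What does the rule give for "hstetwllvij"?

Looking at the pairs, the operation is to move the first 3 characters to the end (rotate left by 3).
"hstetwllvij" → "etwllvijhst".

etwllvijhst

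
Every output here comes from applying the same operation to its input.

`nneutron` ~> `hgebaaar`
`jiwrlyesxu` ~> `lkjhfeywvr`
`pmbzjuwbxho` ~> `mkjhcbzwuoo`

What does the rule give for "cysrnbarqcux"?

In each case the input is transformed by: sort the characters into reverse alphabetical order, then shift every letter 13 places forward in the alphabet (wrapping around) — i.e. ROT13.
Applying both steps to "cysrnbarqcux": "yxusrrqnccba", then "lkhfeedappon".

lkhfeedappon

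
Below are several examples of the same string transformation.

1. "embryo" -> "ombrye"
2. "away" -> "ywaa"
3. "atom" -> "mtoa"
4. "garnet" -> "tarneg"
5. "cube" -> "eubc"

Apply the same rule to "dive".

eivd

Looking at the pairs, the operation is to swap the first and last characters.
So "dive" becomes "eivd".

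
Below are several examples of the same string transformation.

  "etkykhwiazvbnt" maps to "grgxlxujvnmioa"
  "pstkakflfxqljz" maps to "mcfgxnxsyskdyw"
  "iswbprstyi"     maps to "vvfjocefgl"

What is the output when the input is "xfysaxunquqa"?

nkslfnkhadhd

Each output is the input with this applied: shift every letter 13 places forward in the alphabet (wrapping around) — i.e. ROT13, then move the last character to the front.
"xfysaxunquqa" → "kslfnkhadhdn" → "nkslfnkhadhd".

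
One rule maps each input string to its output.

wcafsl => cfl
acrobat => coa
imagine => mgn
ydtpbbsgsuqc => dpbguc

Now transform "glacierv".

The rule is to keep every other character starting from the second (positions 2nd, 4th, 6th, ...).
Doing the same to "glacierv": "lcev".

lcev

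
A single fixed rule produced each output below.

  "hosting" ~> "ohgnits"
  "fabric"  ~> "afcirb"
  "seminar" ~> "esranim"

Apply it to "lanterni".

The rule is to move the first 2 characters to the end (rotate left by 2), then reverse the string.
Starting from "lanterni": after the first operation, "nternila"; after the second, "alinretn".
(Check on "hosting": → "stingho" → "ohgnits" ✓)

alinretn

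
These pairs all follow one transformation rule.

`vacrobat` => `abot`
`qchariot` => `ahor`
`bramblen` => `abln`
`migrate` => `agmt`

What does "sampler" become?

In each case the input is transformed by: sort the characters into alphabetical order, then keep every other character starting from the first (positions 1st, 3rd, 5th, ...).
Applying both steps to "sampler": "aelmprs", then "alps".

alps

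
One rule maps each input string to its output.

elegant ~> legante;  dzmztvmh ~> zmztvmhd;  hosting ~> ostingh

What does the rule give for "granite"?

Each output is the input with this applied: move the first character to the end.
Doing the same to "granite": "raniteg".

raniteg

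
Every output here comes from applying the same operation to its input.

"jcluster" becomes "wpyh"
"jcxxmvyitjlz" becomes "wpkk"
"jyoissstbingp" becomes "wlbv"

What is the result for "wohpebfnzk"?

jbuc

Looking at the pairs, the operation is to shift every letter 13 places forward in the alphabet (wrapping around) — i.e. ROT13, then keep only the first 4 characters.
Starting from "wohpebfnzk": after the first operation, "jbucrosamx"; after the second, "jbuc".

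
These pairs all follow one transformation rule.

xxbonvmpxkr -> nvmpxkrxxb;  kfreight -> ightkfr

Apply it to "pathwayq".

Each output is the input with this applied: move the first 3 characters to the end (rotate left by 3), then delete the first character.
For "pathwayq" the result is "wayqpat".

wayqpat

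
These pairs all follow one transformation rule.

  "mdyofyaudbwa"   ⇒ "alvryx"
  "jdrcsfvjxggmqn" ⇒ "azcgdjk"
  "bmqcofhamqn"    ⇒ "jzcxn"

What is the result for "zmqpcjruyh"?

The rule is to shift every letter 3 places backward in the alphabet (wrapping around), then keep every other character starting from the second (positions 2nd, 4th, 6th, ...).
"zmqpcjruyh" → "wjnmzgorve" → "jmgre".

jmgre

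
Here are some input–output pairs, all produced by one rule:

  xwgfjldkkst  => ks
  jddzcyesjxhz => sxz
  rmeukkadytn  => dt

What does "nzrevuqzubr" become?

The pattern: keep every other character starting from the second (positions 2nd, 4th, 6th, ...), then delete the first 3 characters.
So "nzrevuqzubr" becomes "zb".
(Check on "jddzcyesjxhz": → "dzysxz" → "sxz" ✓)

zb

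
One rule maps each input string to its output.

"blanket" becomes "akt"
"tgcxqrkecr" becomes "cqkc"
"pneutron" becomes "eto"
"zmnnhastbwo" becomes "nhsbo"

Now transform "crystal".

In each case the input is transformed by: delete the first 2 characters, then keep every other character starting from the first (positions 1st, 3rd, 5th, ...).
For "crystal", step one produces "ystal"; step two turns that into "ytl".

ytl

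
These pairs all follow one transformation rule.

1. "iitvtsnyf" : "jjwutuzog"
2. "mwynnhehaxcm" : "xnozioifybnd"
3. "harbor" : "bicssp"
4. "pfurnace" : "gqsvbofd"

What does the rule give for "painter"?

bqojfus

Each output is the input with this applied: shift every letter 1 place forward in the alphabet (wrapping around), then swap each adjacent pair of characters (1↔2, 3↔4, ...).
For "painter", step one produces "qbjoufs"; step two turns that into "bqojfus".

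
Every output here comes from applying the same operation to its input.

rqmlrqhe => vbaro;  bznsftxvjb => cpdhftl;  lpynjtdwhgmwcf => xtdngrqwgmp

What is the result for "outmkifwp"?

What's happening: delete the first 3 characters, then shift every letter 10 places forward in the alphabet (wrapping around).
"outmkifwp" → "mkifwp" → "wuspgz".

wuspgz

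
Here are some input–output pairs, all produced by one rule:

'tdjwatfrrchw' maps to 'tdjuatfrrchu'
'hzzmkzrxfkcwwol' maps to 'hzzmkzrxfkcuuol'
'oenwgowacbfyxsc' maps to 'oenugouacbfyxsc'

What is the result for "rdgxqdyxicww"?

In each case the input is transformed by: replace every "w" with "u".
On "rdgxqdyxicww" that produces "rdgxqdyxicuu".

rdgxqdyxicuu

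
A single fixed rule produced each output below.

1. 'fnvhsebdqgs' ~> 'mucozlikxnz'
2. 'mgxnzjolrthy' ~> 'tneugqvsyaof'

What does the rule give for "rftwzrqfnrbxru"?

The rule is to shift every letter 7 places forward in the alphabet (wrapping around).
On "rftwzrqfnrbxru" that produces "ymadgyxmuyieyb".

ymadgyxmuyieyb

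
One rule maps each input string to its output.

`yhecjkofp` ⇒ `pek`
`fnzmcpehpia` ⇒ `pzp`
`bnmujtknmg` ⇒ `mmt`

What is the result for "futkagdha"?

atg

Each output is the input with this applied: keep one character in every 3, starting at position 3 (positions 3rd, 6th, 9th, ...), then move the last character to the front.
"futkagdha" → "tga" → "atg".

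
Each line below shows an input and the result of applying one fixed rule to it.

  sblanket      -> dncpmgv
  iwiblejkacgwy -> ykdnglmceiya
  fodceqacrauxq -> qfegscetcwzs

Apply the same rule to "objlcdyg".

The rule is to delete the first character, then shift every letter 2 places forward in the alphabet (wrapping around).
On "objlcdyg" that produces "dlnefai".

dlnefai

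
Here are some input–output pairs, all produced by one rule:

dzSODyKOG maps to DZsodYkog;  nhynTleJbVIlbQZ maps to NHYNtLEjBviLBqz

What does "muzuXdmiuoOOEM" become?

MUZUxDMIUOooem

In each case the input is transformed by: flip the case of every letter.
Doing the same to "muzuXdmiuoOOEM": "MUZUxDMIUOooem".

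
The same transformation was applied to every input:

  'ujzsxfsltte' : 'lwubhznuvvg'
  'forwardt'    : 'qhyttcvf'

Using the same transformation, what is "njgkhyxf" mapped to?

The rule is to shift every letter 2 places forward in the alphabet (wrapping around), then swap each adjacent pair of characters (1↔2, 3↔4, ...).
Working it through for "njgkhyxf": intermediate "plimjazh", final "lpmiajhz".

lpmiajhz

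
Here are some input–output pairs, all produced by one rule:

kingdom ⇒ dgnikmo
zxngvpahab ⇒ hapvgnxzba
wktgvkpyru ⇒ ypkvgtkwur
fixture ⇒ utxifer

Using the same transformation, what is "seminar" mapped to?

What's happening: reverse the string, then move the first 2 characters to the end (rotate left by 2).
"seminar" → "ranimes" → "nimesra".

nimesra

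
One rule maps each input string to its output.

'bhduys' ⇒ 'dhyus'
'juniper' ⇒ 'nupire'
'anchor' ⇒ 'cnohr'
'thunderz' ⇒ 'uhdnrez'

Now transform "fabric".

bairc

What's happening: delete the first character, then swap each adjacent pair of characters (1↔2, 3↔4, ...).
For "fabric", step one produces "abric"; step two turns that into "bairc".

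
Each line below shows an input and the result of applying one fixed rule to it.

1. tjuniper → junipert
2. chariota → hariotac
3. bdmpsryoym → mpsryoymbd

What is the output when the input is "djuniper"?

What's happening: move the last 3 characters to the front (rotate right by 3), then swap the front and back halves of the string.
Starting from "djuniper": after the first operation, "perdjuni"; after the second, "juniperd".

juniperd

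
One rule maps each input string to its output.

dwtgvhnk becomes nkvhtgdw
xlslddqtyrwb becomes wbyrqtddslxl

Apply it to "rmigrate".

Rule — reverse the string, then swap each adjacent pair of characters (1↔2, 3↔4, ...).
Starting from "rmigrate": after the first operation, "etargimr"; after the second, "teraigrm".

teraigrm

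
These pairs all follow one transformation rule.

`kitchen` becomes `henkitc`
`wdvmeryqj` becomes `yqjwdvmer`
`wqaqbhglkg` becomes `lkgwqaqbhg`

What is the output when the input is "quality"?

In each case the input is transformed by: move the last 3 characters to the front (rotate right by 3).
On "quality" that produces "ityqual".

ityqual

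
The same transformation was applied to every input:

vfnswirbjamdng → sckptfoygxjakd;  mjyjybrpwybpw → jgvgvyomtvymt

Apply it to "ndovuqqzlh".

In each case the input is transformed by: shift every letter 3 places backward in the alphabet (wrapping around).
For "ndovuqqzlh" the result is "kalsrnnwie".

kalsrnnwie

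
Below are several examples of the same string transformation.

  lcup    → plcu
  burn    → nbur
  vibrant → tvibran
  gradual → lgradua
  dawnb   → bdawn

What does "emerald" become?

Looking at the pairs, the operation is to move the last character to the front.
"emerald" → "demeral".

demeral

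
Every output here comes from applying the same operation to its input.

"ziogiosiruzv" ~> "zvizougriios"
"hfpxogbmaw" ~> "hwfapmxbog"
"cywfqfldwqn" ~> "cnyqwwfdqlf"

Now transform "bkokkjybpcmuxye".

In each case the input is transformed by: take characters alternately from the front and the back (1st, last, 2nd, 2nd-last, ...).
So "bkokkjybpcmuxye" becomes "bekyoxkukmjcypb".

bekyoxkukmjcypb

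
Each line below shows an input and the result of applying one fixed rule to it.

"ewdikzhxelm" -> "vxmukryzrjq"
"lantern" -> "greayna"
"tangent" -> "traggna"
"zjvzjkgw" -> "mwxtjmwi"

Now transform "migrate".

In each case the input is transformed by: shift every letter 13 places forward in the alphabet (wrapping around) — i.e. ROT13, then move the first 3 characters to the end (rotate left by 3).
On "migrate" that produces "engrzvt".

engrzvt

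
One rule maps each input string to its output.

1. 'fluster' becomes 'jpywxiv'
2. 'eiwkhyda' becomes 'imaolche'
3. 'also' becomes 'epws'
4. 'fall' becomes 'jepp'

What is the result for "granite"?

The pattern: shift every letter 4 places forward in the alphabet (wrapping around).
So "granite" becomes "kvermxi".

kvermxi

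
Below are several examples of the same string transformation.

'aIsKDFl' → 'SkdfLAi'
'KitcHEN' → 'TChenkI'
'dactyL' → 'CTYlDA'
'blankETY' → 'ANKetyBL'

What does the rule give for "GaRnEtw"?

rNeTWgA

Each output is the input with this applied: flip the case of every letter, then move the first 2 characters to the end (rotate left by 2).
Doing the same to "GaRnEtw": "rNeTWgA".
(Check on "aIsKDFl": → "AiSkdfL" → "SkdfLAi" ✓)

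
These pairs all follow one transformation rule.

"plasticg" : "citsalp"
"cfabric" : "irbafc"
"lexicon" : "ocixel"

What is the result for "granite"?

tinarg

The pattern: reverse the string, then delete the first character.
So "granite" becomes "tinarg".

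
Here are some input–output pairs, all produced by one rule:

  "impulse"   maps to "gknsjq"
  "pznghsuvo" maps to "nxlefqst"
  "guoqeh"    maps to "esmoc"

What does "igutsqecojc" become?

gesrqocamh

Each output is the input with this applied: shift every letter 2 places backward in the alphabet (wrapping around), then delete the last character.
"igutsqecojc" → "gesrqocamh".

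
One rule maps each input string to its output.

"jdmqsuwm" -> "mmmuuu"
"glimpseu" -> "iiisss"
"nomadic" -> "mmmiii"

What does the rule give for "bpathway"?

aaawww

What's happening: keep one character in every 3, starting at position 3 (positions 3rd, 6th, 9th, ...), then repeat every character 3 times.
Working it through for "bpathway": intermediate "aw", final "aaawww".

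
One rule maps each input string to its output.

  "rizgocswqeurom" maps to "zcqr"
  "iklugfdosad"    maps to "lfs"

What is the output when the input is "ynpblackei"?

The pattern: keep one character in every 3, starting at position 3 (positions 3rd, 6th, 9th, ...).
So "ynpblackei" becomes "pae".

pae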